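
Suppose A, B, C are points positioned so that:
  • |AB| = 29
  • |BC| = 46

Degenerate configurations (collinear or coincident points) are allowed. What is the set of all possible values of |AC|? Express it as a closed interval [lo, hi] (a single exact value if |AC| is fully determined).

|AB| ∈ {29}
|BC| ∈ {46}
|AC| ∈ [17, 75]

|AC| ∈ [17, 75]  (≈ [17.0000, 75.0000])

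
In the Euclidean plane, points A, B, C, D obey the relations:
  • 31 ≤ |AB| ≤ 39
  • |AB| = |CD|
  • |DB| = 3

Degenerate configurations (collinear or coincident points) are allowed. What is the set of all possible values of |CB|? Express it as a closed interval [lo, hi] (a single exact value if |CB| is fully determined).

|CB| ∈ [28, 42]  (≈ [28.0000, 42.0000])

|AB| ∈ [31, 39]
|BD| ∈ {3}
|CD| ∈ [31, 39]
|AD| ∈ [28, 42]
|BC| ∈ [28, 42]
|AC| ∈ [0, 81]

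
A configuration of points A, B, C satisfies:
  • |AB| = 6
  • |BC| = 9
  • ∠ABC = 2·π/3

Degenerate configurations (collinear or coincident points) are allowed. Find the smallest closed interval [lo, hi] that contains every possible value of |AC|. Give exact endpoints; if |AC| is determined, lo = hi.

|AC| = 3·√(19)  (≈ 13.0767)

|AB| ∈ {6}
|BC| ∈ {9}
|AC| ∈ {3·√(19)}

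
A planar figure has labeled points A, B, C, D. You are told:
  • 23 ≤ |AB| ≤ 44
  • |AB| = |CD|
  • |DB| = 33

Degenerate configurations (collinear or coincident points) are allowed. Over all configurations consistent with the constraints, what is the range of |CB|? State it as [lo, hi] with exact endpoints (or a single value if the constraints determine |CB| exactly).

|AB| ∈ [23, 44]
|BD| ∈ {33}
|CD| ∈ [23, 44]
|AD| ∈ [0, 77]
|BC| ∈ [0, 77]
|AC| ∈ [0, 121]

|CB| ∈ [0, 77]  (≈ [0.0000, 77.0000])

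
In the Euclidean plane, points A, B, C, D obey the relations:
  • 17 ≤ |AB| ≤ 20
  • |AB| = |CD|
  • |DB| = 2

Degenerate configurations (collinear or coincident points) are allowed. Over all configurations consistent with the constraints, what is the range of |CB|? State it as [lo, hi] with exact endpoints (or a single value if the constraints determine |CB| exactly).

|CB| ∈ [15, 22]  (≈ [15.0000, 22.0000])

|AB| ∈ [17, 20]
|BD| ∈ {2}
|CD| ∈ [17, 20]
|AD| ∈ [15, 22]
|BC| ∈ [15, 22]
|AC| ∈ [0, 42]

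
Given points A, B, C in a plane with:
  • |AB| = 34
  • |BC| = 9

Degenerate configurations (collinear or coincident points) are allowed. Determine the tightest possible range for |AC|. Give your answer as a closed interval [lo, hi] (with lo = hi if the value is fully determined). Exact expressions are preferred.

|AC| ∈ [25, 43]  (≈ [25.0000, 43.0000])

|AB| ∈ {34}
|BC| ∈ {9}
|AC| ∈ [25, 43]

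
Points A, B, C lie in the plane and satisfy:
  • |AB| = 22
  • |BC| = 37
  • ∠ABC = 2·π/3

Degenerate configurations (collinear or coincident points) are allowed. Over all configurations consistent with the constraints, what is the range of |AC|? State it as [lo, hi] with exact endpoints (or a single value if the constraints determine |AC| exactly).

|AC| = √(2667)  (≈ 51.6430)

|AB| ∈ {22}
|BC| ∈ {37}
|AC| ∈ {√(2667)}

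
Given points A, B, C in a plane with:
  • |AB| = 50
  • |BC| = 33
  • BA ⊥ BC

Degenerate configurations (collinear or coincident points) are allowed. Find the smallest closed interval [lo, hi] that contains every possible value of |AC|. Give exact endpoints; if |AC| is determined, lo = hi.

|AC| = √(3589)  (≈ 59.9083)

|AB| ∈ {50}
|BC| ∈ {33}
|AC| ∈ {√(3589)}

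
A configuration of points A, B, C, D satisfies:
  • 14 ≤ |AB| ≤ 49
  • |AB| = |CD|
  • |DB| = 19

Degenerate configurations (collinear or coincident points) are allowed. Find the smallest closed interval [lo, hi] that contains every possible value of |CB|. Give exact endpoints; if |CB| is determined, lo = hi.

|AB| ∈ [14, 49]
|BD| ∈ {19}
|CD| ∈ [14, 49]
|AD| ∈ [0, 68]
|BC| ∈ [0, 68]
|AC| ∈ [0, 117]

|CB| ∈ [0, 68]  (≈ [0.0000, 68.0000])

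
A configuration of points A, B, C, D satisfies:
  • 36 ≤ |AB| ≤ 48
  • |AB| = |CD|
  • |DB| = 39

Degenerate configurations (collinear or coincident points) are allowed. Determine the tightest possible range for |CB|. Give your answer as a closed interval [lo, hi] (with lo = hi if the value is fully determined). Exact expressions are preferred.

|CB| ∈ [0, 87]  (≈ [0.0000, 87.0000])

|AB| ∈ [36, 48]
|BD| ∈ {39}
|CD| ∈ [36, 48]
|AD| ∈ [0, 87]
|BC| ∈ [0, 87]
|AC| ∈ [0, 135]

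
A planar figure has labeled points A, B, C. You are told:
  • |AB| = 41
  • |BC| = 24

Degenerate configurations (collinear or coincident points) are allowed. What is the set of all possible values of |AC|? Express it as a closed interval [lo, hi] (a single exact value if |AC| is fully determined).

|AB| ∈ {41}
|BC| ∈ {24}
|AC| ∈ [17, 65]

|AC| ∈ [17, 65]  (≈ [17.0000, 65.0000])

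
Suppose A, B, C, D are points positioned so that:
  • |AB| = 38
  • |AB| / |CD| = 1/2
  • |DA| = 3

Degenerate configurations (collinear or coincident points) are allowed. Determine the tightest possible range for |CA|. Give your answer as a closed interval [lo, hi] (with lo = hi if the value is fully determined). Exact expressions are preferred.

|CA| ∈ [73, 79]  (≈ [73.0000, 79.0000])

|AB| ∈ {38}
|AD| ∈ {3}
|CD| ∈ {76}
|BD| ∈ [35, 41]
|AC| ∈ [73, 79]
|BC| ∈ [35, 117]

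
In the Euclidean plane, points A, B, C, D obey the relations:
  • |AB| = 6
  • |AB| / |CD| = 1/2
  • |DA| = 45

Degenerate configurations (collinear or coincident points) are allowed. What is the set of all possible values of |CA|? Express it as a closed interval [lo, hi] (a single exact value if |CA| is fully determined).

|CA| ∈ [33, 57]  (≈ [33.0000, 57.0000])

|AB| ∈ {6}
|AD| ∈ {45}
|CD| ∈ {12}
|BD| ∈ [39, 51]
|AC| ∈ [33, 57]
|BC| ∈ [27, 63]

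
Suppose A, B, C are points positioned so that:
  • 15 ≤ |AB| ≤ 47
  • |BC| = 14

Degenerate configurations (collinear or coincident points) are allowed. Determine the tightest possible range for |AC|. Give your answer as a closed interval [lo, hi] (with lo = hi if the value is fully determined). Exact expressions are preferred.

|AC| ∈ [1, 61]  (≈ [1.0000, 61.0000])

|AB| ∈ [15, 47]
|BC| ∈ {14}
|AC| ∈ [1, 61]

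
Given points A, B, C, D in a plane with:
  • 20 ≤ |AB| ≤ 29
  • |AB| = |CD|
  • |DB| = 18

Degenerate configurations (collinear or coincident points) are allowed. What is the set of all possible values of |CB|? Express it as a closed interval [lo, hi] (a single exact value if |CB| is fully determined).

|AB| ∈ [20, 29]
|BD| ∈ {18}
|CD| ∈ [20, 29]
|AD| ∈ [2, 47]
|BC| ∈ [2, 47]
|AC| ∈ [0, 76]

|CB| ∈ [2, 47]  (≈ [2.0000, 47.0000])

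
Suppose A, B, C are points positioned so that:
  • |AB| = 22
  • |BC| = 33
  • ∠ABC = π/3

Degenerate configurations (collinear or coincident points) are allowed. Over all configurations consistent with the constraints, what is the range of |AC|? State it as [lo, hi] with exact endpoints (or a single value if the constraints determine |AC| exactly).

|AB| ∈ {22}
|BC| ∈ {33}
|AC| ∈ {11·√(7)}

|AC| = 11·√(7)  (≈ 29.1033)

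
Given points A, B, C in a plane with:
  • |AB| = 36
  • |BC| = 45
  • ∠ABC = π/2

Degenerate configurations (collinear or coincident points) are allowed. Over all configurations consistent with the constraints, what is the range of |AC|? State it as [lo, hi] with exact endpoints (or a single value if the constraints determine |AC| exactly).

|AB| ∈ {36}
|BC| ∈ {45}
|AC| ∈ {9·√(41)}

|AC| = 9·√(41)  (≈ 57.6281)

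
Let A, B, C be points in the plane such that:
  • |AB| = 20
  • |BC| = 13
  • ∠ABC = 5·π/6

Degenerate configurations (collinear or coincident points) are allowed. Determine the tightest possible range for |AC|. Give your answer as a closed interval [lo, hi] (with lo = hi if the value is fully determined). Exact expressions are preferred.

|AB| ∈ {20}
|BC| ∈ {13}
|AC| ∈ {√(260·√(3) + 569)}

|AC| = √(260·√(3) + 569)  (≈ 31.9270)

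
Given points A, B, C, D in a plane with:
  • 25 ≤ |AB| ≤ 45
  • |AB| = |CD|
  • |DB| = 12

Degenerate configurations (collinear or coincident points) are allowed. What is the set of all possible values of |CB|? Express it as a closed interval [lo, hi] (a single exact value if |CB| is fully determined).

|AB| ∈ [25, 45]
|BD| ∈ {12}
|CD| ∈ [25, 45]
|AD| ∈ [13, 57]
|BC| ∈ [13, 57]
|AC| ∈ [0, 102]

|CB| ∈ [13, 57]  (≈ [13.0000, 57.0000])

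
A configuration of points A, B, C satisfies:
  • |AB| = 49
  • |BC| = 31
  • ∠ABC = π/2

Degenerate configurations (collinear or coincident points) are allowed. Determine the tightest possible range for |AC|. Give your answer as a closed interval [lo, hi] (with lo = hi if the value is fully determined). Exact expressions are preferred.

|AC| = 41·√(2)  (≈ 57.9828)

|AB| ∈ {49}
|BC| ∈ {31}
|AC| ∈ {41·√(2)}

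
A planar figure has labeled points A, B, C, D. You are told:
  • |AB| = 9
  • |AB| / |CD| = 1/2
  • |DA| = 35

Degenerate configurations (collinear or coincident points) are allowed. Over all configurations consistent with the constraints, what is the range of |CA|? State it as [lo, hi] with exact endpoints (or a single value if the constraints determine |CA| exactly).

|CA| ∈ [17, 53]  (≈ [17.0000, 53.0000])

|AB| ∈ {9}
|AD| ∈ {35}
|CD| ∈ {18}
|BD| ∈ [26, 44]
|AC| ∈ [17, 53]
|BC| ∈ [8, 62]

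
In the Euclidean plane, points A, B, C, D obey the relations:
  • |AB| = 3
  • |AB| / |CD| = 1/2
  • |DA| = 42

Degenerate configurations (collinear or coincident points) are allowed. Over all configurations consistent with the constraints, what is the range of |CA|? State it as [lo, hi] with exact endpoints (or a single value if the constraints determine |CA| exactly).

|AB| ∈ {3}
|AD| ∈ {42}
|CD| ∈ {6}
|BD| ∈ [39, 45]
|AC| ∈ [36, 48]
|BC| ∈ [33, 51]

|CA| ∈ [36, 48]  (≈ [36.0000, 48.0000])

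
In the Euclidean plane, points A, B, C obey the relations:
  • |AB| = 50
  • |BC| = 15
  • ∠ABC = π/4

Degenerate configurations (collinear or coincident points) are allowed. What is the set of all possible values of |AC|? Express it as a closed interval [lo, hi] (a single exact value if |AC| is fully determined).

|AB| ∈ {50}
|BC| ∈ {15}
|AC| ∈ {5·√(109 - 30·√(2))}

|AC| = 5·√(109 - 30·√(2))  (≈ 40.7963)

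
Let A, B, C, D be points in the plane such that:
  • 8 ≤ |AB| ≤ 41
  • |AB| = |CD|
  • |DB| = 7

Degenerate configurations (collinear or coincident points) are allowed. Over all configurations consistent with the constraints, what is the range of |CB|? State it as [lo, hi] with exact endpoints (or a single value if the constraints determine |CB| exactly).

|CB| ∈ [1, 48]  (≈ [1.0000, 48.0000])

|AB| ∈ [8, 41]
|BD| ∈ {7}
|CD| ∈ [8, 41]
|AD| ∈ [1, 48]
|BC| ∈ [1, 48]
|AC| ∈ [0, 89]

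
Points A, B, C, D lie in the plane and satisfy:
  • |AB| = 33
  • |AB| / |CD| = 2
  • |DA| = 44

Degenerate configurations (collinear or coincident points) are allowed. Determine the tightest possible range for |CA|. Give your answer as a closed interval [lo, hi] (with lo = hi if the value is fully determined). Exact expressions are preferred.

|CA| ∈ [55/2, 121/2]  (≈ [27.5000, 60.5000])

|AB| ∈ {33}
|AD| ∈ {44}
|CD| ∈ {33/2}
|BD| ∈ [11, 77]
|AC| ∈ [55/2, 121/2]
|BC| ∈ [0, 187/2]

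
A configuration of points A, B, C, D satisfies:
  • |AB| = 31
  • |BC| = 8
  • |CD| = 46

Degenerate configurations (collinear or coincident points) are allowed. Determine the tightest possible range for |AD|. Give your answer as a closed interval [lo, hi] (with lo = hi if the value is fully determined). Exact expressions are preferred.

|AD| ∈ [7, 85]  (≈ [7.0000, 85.0000])

|AB| ∈ {31}
|BC| ∈ {8}
|CD| ∈ {46}
|AC| ∈ [23, 39]
|BD| ∈ [38, 54]
|AD| ∈ [7, 85]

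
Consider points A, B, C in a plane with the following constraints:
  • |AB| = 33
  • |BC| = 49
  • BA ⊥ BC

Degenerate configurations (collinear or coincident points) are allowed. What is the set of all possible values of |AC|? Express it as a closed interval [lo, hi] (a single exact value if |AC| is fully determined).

|AB| ∈ {33}
|BC| ∈ {49}
|AC| ∈ {√(3490)}

|AC| = √(3490)  (≈ 59.0762)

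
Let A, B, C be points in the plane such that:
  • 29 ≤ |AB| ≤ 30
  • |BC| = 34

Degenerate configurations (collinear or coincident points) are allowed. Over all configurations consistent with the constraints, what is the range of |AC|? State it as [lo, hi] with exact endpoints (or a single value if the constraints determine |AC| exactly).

|AB| ∈ [29, 30]
|BC| ∈ {34}
|AC| ∈ [4, 64]

|AC| ∈ [4, 64]  (≈ [4.0000, 64.0000])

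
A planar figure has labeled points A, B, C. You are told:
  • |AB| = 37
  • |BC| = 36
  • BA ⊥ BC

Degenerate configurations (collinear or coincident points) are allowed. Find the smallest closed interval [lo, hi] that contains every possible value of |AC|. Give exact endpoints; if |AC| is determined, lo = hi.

|AC| = √(2665)  (≈ 51.6236)

|AB| ∈ {37}
|BC| ∈ {36}
|AC| ∈ {√(2665)}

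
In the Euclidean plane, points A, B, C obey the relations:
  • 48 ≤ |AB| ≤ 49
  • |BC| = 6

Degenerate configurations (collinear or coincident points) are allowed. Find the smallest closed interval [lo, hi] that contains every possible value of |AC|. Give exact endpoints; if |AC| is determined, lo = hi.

|AC| ∈ [42, 55]  (≈ [42.0000, 55.0000])

|AB| ∈ [48, 49]
|BC| ∈ {6}
|AC| ∈ [42, 55]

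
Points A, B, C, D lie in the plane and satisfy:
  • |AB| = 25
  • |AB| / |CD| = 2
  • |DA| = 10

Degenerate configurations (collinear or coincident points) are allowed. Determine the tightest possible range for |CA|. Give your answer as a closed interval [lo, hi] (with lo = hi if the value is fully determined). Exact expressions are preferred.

|CA| ∈ [5/2, 45/2]  (≈ [2.5000, 22.5000])

|AB| ∈ {25}
|AD| ∈ {10}
|CD| ∈ {25/2}
|BD| ∈ [15, 35]
|AC| ∈ [5/2, 45/2]
|BC| ∈ [5/2, 95/2]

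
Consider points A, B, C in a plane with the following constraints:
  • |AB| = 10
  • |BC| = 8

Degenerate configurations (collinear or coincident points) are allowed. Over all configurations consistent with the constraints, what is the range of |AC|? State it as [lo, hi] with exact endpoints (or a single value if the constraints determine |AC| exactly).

|AC| ∈ [2, 18]  (≈ [2.0000, 18.0000])

|AB| ∈ {10}
|BC| ∈ {8}
|AC| ∈ [2, 18]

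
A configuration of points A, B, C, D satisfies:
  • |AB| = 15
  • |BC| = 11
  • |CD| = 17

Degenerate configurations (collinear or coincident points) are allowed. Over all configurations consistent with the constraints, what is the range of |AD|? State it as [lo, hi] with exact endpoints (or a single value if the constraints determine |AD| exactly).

|AD| ∈ [0, 43]  (≈ [0.0000, 43.0000])

|AB| ∈ {15}
|BC| ∈ {11}
|CD| ∈ {17}
|AC| ∈ [4, 26]
|BD| ∈ [6, 28]
|AD| ∈ [0, 43]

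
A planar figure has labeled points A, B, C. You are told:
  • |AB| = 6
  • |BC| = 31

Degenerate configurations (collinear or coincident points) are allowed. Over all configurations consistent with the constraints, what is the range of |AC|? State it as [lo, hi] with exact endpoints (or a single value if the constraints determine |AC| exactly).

|AB| ∈ {6}
|BC| ∈ {31}
|AC| ∈ [25, 37]

|AC| ∈ [25, 37]  (≈ [25.0000, 37.0000])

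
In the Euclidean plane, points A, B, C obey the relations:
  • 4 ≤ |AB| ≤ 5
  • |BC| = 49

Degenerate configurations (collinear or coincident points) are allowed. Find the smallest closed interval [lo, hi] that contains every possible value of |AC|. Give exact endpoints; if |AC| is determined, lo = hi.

|AB| ∈ [4, 5]
|BC| ∈ {49}
|AC| ∈ [44, 54]

|AC| ∈ [44, 54]  (≈ [44.0000, 54.0000])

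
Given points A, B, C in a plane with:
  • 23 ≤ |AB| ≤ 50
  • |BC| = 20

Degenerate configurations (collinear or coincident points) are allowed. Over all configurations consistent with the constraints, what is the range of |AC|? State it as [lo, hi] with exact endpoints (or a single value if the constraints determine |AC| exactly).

|AB| ∈ [23, 50]
|BC| ∈ {20}
|AC| ∈ [3, 70]

|AC| ∈ [3, 70]  (≈ [3.0000, 70.0000])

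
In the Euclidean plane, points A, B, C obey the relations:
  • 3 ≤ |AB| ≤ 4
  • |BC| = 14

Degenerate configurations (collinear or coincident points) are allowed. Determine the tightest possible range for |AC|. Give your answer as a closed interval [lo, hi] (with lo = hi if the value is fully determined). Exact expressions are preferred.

|AC| ∈ [10, 18]  (≈ [10.0000, 18.0000])

|AB| ∈ [3, 4]
|BC| ∈ {14}
|AC| ∈ [10, 18]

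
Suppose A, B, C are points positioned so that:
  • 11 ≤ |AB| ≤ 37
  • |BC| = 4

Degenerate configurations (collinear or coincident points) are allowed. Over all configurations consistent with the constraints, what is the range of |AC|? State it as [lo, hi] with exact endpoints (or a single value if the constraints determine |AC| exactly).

|AB| ∈ [11, 37]
|BC| ∈ {4}
|AC| ∈ [7, 41]

|AC| ∈ [7, 41]  (≈ [7.0000, 41.0000])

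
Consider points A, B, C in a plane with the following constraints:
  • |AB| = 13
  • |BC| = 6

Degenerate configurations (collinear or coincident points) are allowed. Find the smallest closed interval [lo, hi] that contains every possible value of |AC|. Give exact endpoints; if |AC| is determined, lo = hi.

|AC| ∈ [7, 19]  (≈ [7.0000, 19.0000])

|AB| ∈ {13}
|BC| ∈ {6}
|AC| ∈ [7, 19]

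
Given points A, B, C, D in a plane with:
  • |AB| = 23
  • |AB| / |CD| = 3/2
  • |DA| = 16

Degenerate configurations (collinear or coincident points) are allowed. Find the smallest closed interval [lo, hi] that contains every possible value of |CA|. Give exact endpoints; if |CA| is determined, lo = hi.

|AB| ∈ {23}
|AD| ∈ {16}
|CD| ∈ {46/3}
|BD| ∈ [7, 39]
|AC| ∈ [2/3, 94/3]
|BC| ∈ [0, 163/3]

|CA| ∈ [2/3, 94/3]  (≈ [0.6667, 31.3333])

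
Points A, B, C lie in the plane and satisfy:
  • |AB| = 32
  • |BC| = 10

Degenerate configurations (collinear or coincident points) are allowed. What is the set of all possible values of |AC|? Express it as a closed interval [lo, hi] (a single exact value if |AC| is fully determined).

|AB| ∈ {32}
|BC| ∈ {10}
|AC| ∈ [22, 42]

|AC| ∈ [22, 42]  (≈ [22.0000, 42.0000])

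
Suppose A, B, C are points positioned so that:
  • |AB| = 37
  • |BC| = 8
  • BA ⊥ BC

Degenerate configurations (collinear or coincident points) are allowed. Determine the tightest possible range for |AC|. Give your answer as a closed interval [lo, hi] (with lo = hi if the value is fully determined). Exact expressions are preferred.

|AB| ∈ {37}
|BC| ∈ {8}
|AC| ∈ {√(1433)}

|AC| = √(1433)  (≈ 37.8550)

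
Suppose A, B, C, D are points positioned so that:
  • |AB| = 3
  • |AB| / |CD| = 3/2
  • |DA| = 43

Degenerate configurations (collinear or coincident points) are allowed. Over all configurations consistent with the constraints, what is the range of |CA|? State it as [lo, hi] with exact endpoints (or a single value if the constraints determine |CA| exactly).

|CA| ∈ [41, 45]  (≈ [41.0000, 45.0000])

|AB| ∈ {3}
|AD| ∈ {43}
|CD| ∈ {2}
|BD| ∈ [40, 46]
|AC| ∈ [41, 45]
|BC| ∈ [38, 48]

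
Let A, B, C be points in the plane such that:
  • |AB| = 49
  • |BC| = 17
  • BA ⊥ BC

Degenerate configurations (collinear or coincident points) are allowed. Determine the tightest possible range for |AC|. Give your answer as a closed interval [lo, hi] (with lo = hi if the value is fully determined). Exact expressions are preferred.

|AC| = √(2690)  (≈ 51.8652)

|AB| ∈ {49}
|BC| ∈ {17}
|AC| ∈ {√(2690)}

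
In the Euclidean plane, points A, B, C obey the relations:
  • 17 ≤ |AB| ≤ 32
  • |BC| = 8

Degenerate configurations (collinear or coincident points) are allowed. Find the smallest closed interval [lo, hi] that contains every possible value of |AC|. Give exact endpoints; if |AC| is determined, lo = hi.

|AB| ∈ [17, 32]
|BC| ∈ {8}
|AC| ∈ [9, 40]

|AC| ∈ [9, 40]  (≈ [9.0000, 40.0000])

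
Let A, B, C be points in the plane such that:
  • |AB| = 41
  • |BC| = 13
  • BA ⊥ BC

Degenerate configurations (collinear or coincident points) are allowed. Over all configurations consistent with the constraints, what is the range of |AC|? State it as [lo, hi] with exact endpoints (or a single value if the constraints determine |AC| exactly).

|AB| ∈ {41}
|BC| ∈ {13}
|AC| ∈ {5·√(74)}

|AC| = 5·√(74)  (≈ 43.0116)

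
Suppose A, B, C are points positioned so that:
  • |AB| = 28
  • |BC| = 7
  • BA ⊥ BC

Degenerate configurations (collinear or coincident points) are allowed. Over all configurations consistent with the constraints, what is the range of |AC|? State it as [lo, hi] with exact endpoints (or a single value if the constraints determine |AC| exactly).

|AB| ∈ {28}
|BC| ∈ {7}
|AC| ∈ {7·√(17)}

|AC| = 7·√(17)  (≈ 28.8617)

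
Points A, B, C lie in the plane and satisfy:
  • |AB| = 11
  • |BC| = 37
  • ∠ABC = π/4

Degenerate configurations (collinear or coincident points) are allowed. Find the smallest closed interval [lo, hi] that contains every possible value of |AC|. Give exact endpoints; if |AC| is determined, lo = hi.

|AC| = √(1490 - 407·√(2))  (≈ 30.2393)

|AB| ∈ {11}
|BC| ∈ {37}
|AC| ∈ {√(1490 - 407·√(2))}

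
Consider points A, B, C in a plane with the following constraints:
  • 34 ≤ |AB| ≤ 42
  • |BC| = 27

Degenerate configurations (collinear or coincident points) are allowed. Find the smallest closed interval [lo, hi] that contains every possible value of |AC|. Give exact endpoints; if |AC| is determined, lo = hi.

|AC| ∈ [7, 69]  (≈ [7.0000, 69.0000])

|AB| ∈ [34, 42]
|BC| ∈ {27}
|AC| ∈ [7, 69]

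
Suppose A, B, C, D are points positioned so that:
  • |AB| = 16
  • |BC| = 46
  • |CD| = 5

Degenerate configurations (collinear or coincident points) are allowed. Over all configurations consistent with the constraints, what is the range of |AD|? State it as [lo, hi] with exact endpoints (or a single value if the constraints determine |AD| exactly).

|AB| ∈ {16}
|BC| ∈ {46}
|CD| ∈ {5}
|AC| ∈ [30, 62]
|BD| ∈ [41, 51]
|AD| ∈ [25, 67]

|AD| ∈ [25, 67]  (≈ [25.0000, 67.0000])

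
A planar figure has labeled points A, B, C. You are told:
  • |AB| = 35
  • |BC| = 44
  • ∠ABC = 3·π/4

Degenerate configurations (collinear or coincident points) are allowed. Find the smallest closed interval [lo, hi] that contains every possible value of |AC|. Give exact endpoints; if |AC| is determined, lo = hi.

|AC| = √(1540·√(2) + 3161)  (≈ 73.0677)

|AB| ∈ {35}
|BC| ∈ {44}
|AC| ∈ {√(1540·√(2) + 3161)}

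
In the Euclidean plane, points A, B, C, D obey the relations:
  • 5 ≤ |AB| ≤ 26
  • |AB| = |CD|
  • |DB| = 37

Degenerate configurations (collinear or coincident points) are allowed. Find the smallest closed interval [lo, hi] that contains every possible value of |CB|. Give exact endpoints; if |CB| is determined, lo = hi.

|CB| ∈ [11, 63]  (≈ [11.0000, 63.0000])

|AB| ∈ [5, 26]
|BD| ∈ {37}
|CD| ∈ [5, 26]
|AD| ∈ [11, 63]
|BC| ∈ [11, 63]
|AC| ∈ [0, 89]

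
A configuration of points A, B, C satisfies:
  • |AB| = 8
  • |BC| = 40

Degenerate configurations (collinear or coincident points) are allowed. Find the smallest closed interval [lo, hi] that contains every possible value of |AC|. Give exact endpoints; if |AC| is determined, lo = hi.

|AC| ∈ [32, 48]  (≈ [32.0000, 48.0000])

|AB| ∈ {8}
|BC| ∈ {40}
|AC| ∈ [32, 48]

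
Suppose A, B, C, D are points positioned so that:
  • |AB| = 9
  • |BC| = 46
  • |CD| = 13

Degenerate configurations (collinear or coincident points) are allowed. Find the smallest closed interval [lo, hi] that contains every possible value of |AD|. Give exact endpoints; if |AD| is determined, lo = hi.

|AD| ∈ [24, 68]  (≈ [24.0000, 68.0000])

|AB| ∈ {9}
|BC| ∈ {46}
|CD| ∈ {13}
|AC| ∈ [37, 55]
|BD| ∈ [33, 59]
|AD| ∈ [24, 68]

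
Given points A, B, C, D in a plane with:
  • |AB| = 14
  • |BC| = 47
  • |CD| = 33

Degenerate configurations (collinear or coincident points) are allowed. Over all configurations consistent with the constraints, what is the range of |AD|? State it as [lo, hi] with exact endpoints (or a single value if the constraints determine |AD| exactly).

|AB| ∈ {14}
|BC| ∈ {47}
|CD| ∈ {33}
|AC| ∈ [33, 61]
|BD| ∈ [14, 80]
|AD| ∈ [0, 94]

|AD| ∈ [0, 94]  (≈ [0.0000, 94.0000])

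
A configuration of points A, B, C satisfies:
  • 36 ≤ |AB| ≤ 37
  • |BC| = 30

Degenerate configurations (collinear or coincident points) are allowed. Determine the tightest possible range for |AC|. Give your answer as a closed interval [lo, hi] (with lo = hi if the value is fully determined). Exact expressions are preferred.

|AC| ∈ [6, 67]  (≈ [6.0000, 67.0000])

|AB| ∈ [36, 37]
|BC| ∈ {30}
|AC| ∈ [6, 67]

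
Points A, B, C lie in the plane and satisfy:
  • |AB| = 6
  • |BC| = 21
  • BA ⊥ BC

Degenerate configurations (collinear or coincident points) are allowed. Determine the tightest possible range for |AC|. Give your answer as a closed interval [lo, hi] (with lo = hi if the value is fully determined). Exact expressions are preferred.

|AC| = 3·√(53)  (≈ 21.8403)

|AB| ∈ {6}
|BC| ∈ {21}
|AC| ∈ {3·√(53)}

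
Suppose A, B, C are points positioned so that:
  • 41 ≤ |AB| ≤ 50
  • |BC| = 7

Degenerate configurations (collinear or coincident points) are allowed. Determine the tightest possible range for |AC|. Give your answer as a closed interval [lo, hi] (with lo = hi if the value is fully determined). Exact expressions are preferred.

|AC| ∈ [34, 57]  (≈ [34.0000, 57.0000])

|AB| ∈ [41, 50]
|BC| ∈ {7}
|AC| ∈ [34, 57]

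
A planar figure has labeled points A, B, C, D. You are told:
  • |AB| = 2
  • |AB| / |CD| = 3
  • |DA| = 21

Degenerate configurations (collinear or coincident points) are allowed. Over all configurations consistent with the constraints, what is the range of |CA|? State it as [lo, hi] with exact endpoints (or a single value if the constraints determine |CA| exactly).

|CA| ∈ [61/3, 65/3]  (≈ [20.3333, 21.6667])

|AB| ∈ {2}
|AD| ∈ {21}
|CD| ∈ {2/3}
|BD| ∈ [19, 23]
|AC| ∈ [61/3, 65/3]
|BC| ∈ [55/3, 71/3]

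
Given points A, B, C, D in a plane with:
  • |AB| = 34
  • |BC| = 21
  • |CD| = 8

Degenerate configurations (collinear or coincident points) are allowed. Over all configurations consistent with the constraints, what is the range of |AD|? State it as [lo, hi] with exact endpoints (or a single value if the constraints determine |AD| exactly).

|AB| ∈ {34}
|BC| ∈ {21}
|CD| ∈ {8}
|AC| ∈ [13, 55]
|BD| ∈ [13, 29]
|AD| ∈ [5, 63]

|AD| ∈ [5, 63]  (≈ [5.0000, 63.0000])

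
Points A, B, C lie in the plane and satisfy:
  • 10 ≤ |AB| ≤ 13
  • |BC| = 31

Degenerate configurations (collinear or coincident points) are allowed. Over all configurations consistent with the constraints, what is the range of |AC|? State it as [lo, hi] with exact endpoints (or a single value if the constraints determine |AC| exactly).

|AB| ∈ [10, 13]
|BC| ∈ {31}
|AC| ∈ [18, 44]

|AC| ∈ [18, 44]  (≈ [18.0000, 44.0000])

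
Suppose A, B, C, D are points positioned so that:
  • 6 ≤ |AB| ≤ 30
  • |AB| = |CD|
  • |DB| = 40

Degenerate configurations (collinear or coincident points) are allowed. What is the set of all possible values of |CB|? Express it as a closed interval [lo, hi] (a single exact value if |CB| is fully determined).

|AB| ∈ [6, 30]
|BD| ∈ {40}
|CD| ∈ [6, 30]
|AD| ∈ [10, 70]
|BC| ∈ [10, 70]
|AC| ∈ [0, 100]

|CB| ∈ [10, 70]  (≈ [10.0000, 70.0000])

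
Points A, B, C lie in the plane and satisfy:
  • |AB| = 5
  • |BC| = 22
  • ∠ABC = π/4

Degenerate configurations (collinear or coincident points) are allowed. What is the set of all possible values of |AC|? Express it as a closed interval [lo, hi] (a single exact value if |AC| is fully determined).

|AC| = √(509 - 110·√(2))  (≈ 18.7999)

|AB| ∈ {5}
|BC| ∈ {22}
|AC| ∈ {√(509 - 110·√(2))}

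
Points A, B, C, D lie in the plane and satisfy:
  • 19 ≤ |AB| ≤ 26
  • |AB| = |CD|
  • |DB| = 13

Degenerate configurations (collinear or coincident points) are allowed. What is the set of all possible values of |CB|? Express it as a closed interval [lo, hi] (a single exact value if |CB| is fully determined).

|CB| ∈ [6, 39]  (≈ [6.0000, 39.0000])

|AB| ∈ [19, 26]
|BD| ∈ {13}
|CD| ∈ [19, 26]
|AD| ∈ [6, 39]
|BC| ∈ [6, 39]
|AC| ∈ [0, 65]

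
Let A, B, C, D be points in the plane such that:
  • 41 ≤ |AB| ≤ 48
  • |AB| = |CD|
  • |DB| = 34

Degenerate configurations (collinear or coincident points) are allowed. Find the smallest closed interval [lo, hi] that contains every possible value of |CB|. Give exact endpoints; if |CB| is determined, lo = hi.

|CB| ∈ [7, 82]  (≈ [7.0000, 82.0000])

|AB| ∈ [41, 48]
|BD| ∈ {34}
|CD| ∈ [41, 48]
|AD| ∈ [7, 82]
|BC| ∈ [7, 82]
|AC| ∈ [0, 130]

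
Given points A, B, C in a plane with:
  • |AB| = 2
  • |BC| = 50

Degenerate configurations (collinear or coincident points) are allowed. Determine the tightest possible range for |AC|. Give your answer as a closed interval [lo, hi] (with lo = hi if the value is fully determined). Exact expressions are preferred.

|AC| ∈ [48, 52]  (≈ [48.0000, 52.0000])

|AB| ∈ {2}
|BC| ∈ {50}
|AC| ∈ [48, 52]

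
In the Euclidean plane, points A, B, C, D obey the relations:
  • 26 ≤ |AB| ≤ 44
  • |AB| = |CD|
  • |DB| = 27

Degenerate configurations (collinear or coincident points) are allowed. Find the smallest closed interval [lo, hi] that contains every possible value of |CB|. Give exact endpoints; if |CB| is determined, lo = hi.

|AB| ∈ [26, 44]
|BD| ∈ {27}
|CD| ∈ [26, 44]
|AD| ∈ [0, 71]
|BC| ∈ [0, 71]
|AC| ∈ [0, 115]

|CB| ∈ [0, 71]  (≈ [0.0000, 71.0000])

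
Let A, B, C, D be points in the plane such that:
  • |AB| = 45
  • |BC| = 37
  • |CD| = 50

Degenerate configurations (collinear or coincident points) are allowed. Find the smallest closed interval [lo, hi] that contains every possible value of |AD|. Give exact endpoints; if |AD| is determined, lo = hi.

|AD| ∈ [0, 132]  (≈ [0.0000, 132.0000])

|AB| ∈ {45}
|BC| ∈ {37}
|CD| ∈ {50}
|AC| ∈ [8, 82]
|BD| ∈ [13, 87]
|AD| ∈ [0, 132]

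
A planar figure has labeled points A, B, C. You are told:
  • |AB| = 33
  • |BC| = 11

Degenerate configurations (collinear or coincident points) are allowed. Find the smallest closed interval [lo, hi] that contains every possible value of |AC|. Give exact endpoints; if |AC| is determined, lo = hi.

|AB| ∈ {33}
|BC| ∈ {11}
|AC| ∈ [22, 44]

|AC| ∈ [22, 44]  (≈ [22.0000, 44.0000])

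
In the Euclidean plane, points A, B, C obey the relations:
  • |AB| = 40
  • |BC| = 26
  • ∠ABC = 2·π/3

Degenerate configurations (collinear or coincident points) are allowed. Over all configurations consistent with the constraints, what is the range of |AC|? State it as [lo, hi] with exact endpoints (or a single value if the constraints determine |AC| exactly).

|AB| ∈ {40}
|BC| ∈ {26}
|AC| ∈ {2·√(829)}

|AC| = 2·√(829)  (≈ 57.5847)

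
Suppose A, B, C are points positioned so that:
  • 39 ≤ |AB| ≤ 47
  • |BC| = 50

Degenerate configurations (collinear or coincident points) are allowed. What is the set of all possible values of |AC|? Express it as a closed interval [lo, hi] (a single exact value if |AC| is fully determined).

|AB| ∈ [39, 47]
|BC| ∈ {50}
|AC| ∈ [3, 97]

|AC| ∈ [3, 97]  (≈ [3.0000, 97.0000])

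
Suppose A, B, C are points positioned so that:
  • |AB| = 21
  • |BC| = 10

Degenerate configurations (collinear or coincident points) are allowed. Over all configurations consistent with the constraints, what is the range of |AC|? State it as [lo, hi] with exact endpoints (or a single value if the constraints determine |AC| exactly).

|AB| ∈ {21}
|BC| ∈ {10}
|AC| ∈ [11, 31]

|AC| ∈ [11, 31]  (≈ [11.0000, 31.0000])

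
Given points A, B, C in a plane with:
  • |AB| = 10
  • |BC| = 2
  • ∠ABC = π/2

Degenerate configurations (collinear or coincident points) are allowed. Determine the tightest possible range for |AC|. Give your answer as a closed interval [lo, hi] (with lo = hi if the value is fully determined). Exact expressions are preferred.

|AC| = 2·√(26)  (≈ 10.1980)

|AB| ∈ {10}
|BC| ∈ {2}
|AC| ∈ {2·√(26)}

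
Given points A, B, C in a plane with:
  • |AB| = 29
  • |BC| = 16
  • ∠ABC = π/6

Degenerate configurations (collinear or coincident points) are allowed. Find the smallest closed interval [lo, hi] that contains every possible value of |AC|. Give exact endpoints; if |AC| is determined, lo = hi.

|AB| ∈ {29}
|BC| ∈ {16}
|AC| ∈ {√(1097 - 464·√(3))}

|AC| = √(1097 - 464·√(3))  (≈ 17.1268)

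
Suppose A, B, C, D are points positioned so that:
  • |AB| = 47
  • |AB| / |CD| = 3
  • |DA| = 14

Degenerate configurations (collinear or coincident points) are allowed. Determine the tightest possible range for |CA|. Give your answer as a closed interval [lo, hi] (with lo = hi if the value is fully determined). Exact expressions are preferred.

|AB| ∈ {47}
|AD| ∈ {14}
|CD| ∈ {47/3}
|BD| ∈ [33, 61]
|AC| ∈ [5/3, 89/3]
|BC| ∈ [52/3, 230/3]

|CA| ∈ [5/3, 89/3]  (≈ [1.6667, 29.6667])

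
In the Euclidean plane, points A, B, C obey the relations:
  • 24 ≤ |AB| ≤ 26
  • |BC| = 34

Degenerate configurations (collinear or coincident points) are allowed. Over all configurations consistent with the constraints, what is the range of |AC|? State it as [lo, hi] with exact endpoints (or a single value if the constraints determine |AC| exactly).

|AB| ∈ [24, 26]
|BC| ∈ {34}
|AC| ∈ [8, 60]

|AC| ∈ [8, 60]  (≈ [8.0000, 60.0000])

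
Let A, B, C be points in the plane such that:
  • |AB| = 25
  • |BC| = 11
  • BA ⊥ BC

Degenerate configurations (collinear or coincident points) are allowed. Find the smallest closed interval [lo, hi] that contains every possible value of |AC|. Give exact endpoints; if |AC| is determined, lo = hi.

|AB| ∈ {25}
|BC| ∈ {11}
|AC| ∈ {√(746)}

|AC| = √(746)  (≈ 27.3130)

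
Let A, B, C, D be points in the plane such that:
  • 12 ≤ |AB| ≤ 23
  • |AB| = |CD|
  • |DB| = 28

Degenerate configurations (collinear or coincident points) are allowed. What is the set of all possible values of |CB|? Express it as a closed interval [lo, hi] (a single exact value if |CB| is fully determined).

|CB| ∈ [5, 51]  (≈ [5.0000, 51.0000])

|AB| ∈ [12, 23]
|BD| ∈ {28}
|CD| ∈ [12, 23]
|AD| ∈ [5, 51]
|BC| ∈ [5, 51]
|AC| ∈ [0, 74]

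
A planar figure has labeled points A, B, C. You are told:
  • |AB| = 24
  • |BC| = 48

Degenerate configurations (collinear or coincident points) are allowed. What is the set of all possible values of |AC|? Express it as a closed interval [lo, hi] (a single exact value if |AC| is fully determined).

|AC| ∈ [24, 72]  (≈ [24.0000, 72.0000])

|AB| ∈ {24}
|BC| ∈ {48}
|AC| ∈ [24, 72]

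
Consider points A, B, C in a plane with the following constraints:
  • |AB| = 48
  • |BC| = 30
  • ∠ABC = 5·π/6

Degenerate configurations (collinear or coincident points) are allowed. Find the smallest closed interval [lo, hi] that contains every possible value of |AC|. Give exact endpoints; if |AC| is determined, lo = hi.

|AC| = 6·√(40·√(3) + 89)  (≈ 75.4861)

|AB| ∈ {48}
|BC| ∈ {30}
|AC| ∈ {6·√(40·√(3) + 89)}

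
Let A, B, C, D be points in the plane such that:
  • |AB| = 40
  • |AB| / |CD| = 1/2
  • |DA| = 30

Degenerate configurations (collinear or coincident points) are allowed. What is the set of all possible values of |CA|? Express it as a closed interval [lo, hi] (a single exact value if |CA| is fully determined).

|CA| ∈ [50, 110]  (≈ [50.0000, 110.0000])

|AB| ∈ {40}
|AD| ∈ {30}
|CD| ∈ {80}
|BD| ∈ [10, 70]
|AC| ∈ [50, 110]
|BC| ∈ [10, 150]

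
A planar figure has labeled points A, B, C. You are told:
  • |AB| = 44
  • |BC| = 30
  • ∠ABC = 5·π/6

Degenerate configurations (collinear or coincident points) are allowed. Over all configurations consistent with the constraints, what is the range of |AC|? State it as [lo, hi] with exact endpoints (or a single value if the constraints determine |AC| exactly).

|AC| = 2·√(330·√(3) + 709)  (≈ 71.5703)

|AB| ∈ {44}
|BC| ∈ {30}
|AC| ∈ {2·√(330·√(3) + 709)}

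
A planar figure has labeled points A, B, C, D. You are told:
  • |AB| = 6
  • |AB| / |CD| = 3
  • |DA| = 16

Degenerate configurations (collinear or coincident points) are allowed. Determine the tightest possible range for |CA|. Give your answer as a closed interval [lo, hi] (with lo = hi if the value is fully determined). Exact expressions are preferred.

|CA| ∈ [14, 18]  (≈ [14.0000, 18.0000])

|AB| ∈ {6}
|AD| ∈ {16}
|CD| ∈ {2}
|BD| ∈ [10, 22]
|AC| ∈ [14, 18]
|BC| ∈ [8, 24]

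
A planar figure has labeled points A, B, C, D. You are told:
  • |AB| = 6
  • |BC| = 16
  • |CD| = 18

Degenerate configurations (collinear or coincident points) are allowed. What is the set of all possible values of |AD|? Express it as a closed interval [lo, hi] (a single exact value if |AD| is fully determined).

|AD| ∈ [0, 40]  (≈ [0.0000, 40.0000])

|AB| ∈ {6}
|BC| ∈ {16}
|CD| ∈ {18}
|AC| ∈ [10, 22]
|BD| ∈ [2, 34]
|AD| ∈ [0, 40]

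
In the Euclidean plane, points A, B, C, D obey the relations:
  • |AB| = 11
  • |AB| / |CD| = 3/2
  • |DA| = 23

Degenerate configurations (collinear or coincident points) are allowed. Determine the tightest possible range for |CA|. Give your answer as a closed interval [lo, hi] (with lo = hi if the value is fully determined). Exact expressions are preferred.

|AB| ∈ {11}
|AD| ∈ {23}
|CD| ∈ {22/3}
|BD| ∈ [12, 34]
|AC| ∈ [47/3, 91/3]
|BC| ∈ [14/3, 124/3]

|CA| ∈ [47/3, 91/3]  (≈ [15.6667, 30.3333])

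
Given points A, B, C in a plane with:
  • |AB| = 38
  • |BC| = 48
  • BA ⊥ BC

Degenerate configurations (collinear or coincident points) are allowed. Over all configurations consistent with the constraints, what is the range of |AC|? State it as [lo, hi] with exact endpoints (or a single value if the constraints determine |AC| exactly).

|AC| = 2·√(937)  (≈ 61.2209)

|AB| ∈ {38}
|BC| ∈ {48}
|AC| ∈ {2·√(937)}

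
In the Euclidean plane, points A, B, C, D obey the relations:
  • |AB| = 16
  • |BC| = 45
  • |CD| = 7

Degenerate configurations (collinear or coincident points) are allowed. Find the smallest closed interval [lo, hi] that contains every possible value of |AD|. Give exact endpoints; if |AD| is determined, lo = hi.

|AD| ∈ [22, 68]  (≈ [22.0000, 68.0000])

|AB| ∈ {16}
|BC| ∈ {45}
|CD| ∈ {7}
|AC| ∈ [29, 61]
|BD| ∈ [38, 52]
|AD| ∈ [22, 68]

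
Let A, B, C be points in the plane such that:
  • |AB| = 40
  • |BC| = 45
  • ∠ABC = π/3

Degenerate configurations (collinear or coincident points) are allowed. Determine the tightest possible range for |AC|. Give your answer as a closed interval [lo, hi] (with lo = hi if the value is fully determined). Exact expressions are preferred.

|AC| = 5·√(73)  (≈ 42.7200)

|AB| ∈ {40}
|BC| ∈ {45}
|AC| ∈ {5·√(73)}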